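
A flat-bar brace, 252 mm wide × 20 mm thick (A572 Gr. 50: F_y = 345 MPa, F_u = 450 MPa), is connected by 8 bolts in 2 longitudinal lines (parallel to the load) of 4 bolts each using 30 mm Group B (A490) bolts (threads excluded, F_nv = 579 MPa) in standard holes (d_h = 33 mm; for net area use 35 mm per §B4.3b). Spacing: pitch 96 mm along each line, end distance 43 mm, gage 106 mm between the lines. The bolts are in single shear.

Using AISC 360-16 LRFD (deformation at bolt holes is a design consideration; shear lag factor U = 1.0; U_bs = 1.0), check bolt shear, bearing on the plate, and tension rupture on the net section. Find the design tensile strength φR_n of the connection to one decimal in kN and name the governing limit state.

Bolt shear: A_b = π(30)²/4 = 706.86 mm². φR_n = 0.75 × 579 × 706.86 × 8 × 1 = 2455.6 kN.
Bearing (20 mm plate, F_u = 450 MPa): end bolts L_c = 43 − 33/2 = 26.5, R_n = min(1.2×26.5×20×450, 2.4×30×20×450) = 286.2 kN/bolt; interior L_c = 96 − 33 = 63, R_n = 648 kN/bolt. φR_n = 0.75 × (2×286.2 + 6×648) = 3345.3 kN.
Tension rupture (net): A_n = (252 − 2×35)×20 = 3640 mm² (U = 1.0, A_e = A_n). φR_n = 0.75 × 450 × 3640 = 1228.5 kN.
Governing: min(2455.6, 3345.3, 1228.5) = 1228.5 kN → net-section rupture.

1228.5 kN (net-section rupture governs)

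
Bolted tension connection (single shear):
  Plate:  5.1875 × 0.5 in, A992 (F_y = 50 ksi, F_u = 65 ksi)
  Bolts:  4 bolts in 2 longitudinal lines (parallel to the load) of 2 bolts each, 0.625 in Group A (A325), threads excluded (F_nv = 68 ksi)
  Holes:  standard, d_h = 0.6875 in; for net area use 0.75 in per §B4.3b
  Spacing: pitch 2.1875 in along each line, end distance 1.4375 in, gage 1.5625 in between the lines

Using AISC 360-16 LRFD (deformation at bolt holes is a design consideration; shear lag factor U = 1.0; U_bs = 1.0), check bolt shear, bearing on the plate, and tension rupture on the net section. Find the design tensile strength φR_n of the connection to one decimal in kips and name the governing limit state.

62.6 kips (bolt shear governs)

Bolt shear: A_b = π(0.625)²/4 = 0.3068 in². φR_n = 0.75 × 68 × 0.3068 × 4 × 1 = 62.6 kips.
Bearing (0.5 in plate, F_u = 65 ksi): end bolts L_c = 1.4375 − 0.6875/2 = 1.09375, R_n = min(1.2×1.09375×0.5×65, 2.4×0.625×0.5×65) = 42.656 kips/bolt; interior L_c = 2.1875 − 0.6875 = 1.5, R_n = 48.75 kips/bolt. φR_n = 0.75 × (2×42.656 + 2×48.75) = 137.1 kips.
Tension rupture (net): A_n = (5.1875 − 2×0.75)×0.5 = 1.8438 in² (U = 1.0, A_e = A_n). φR_n = 0.75 × 65 × 1.8438 = 89.9 kips.
Governing: min(62.6, 137.1, 89.9) = 62.6 kips → bolt shear.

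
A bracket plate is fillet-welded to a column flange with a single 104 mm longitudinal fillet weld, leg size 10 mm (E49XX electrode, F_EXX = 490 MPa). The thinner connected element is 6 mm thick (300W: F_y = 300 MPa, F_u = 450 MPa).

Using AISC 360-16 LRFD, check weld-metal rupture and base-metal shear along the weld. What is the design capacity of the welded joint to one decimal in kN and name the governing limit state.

112.3 kN (base-metal shear governs)

Weld metal: throat = 0.707×10 = 7.07 mm, L = 104 mm. φR_n = 0.75 × 0.6 × 490 × 7.07 × 104 = 162.1 kN.
Base metal shear (6 mm plate): yield φR_n = 1.0×0.6×300×6×104 = 112.3 kN; rupture φR_n = 0.75×0.6×450×6×104 = 126.4 kN; take 112.3 kN (yield).
Governing: min(162.1, 112.3) = 112.3 kN → base-metal shear.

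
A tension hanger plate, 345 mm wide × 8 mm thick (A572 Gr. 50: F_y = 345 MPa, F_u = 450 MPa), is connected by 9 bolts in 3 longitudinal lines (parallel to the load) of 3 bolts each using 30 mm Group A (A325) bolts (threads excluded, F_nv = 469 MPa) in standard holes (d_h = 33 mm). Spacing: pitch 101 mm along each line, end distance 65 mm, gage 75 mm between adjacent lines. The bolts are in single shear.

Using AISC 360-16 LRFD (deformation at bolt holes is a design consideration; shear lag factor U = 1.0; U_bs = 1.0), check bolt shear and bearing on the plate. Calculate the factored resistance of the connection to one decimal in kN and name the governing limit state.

1637.8 kN (bearing governs)

Bolt shear: A_b = π(30)²/4 = 706.86 mm². φR_n = 0.75 × 469 × 706.86 × 9 × 1 = 2237.7 kN.
Bearing (8 mm plate, F_u = 450 MPa): end bolts L_c = 65 − 33/2 = 48.5, R_n = min(1.2×48.5×8×450, 2.4×30×8×450) = 209.52 kN/bolt; interior L_c = 101 − 33 = 68, R_n = 259.2 kN/bolt. φR_n = 0.75 × (3×209.52 + 6×259.2) = 1637.8 kN.
Governing: min(2237.7, 1637.8) = 1637.8 kN → bearing.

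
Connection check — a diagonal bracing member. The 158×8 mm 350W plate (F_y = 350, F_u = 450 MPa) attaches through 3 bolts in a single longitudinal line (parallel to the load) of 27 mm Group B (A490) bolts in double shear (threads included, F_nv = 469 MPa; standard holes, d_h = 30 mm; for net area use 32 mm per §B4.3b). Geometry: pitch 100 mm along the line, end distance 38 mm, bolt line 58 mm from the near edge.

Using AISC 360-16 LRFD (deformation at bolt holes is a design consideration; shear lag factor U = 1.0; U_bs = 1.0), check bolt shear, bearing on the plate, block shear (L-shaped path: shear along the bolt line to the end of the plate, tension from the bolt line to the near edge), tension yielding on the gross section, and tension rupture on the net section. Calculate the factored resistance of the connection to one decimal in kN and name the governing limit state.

Bolt shear: A_b = π(27)²/4 = 572.56 mm². φR_n = 0.75 × 469 × 572.56 × 3 × 2 = 1208.4 kN.
Bearing (8 mm plate, F_u = 450 MPa): end bolts L_c = 38 − 30/2 = 23, R_n = min(1.2×23×8×450, 2.4×27×8×450) = 99.36 kN/bolt; interior L_c = 100 − 30 = 70, R_n = 233.28 kN/bolt. φR_n = 0.75 × (1×99.36 + 2×233.28) = 424.4 kN.
Block shear: shear path 1×[38+2×100] = 1×238 mm, A_gv = 1904, A_nv = 1×(238 − 2.5×32)×8 = 1264 mm²; tension to near edge: (58 − 0.5×32)×8 = 336 mm². R_n = min(0.6×450×1264, 0.6×350×1904) + 1.0×450×336 = min(341.28, 399.84) + 151.2 = 492.48 kN. φR_n = 0.75 × 492.48 = 369.4 kN.
Tension yield (gross): A_g = 158×8 = 1264 mm². φR_n = 0.90 × 350 × 1264 = 398.2 kN.
Tension rupture (net): A_n = (158 − 1×32)×8 = 1008 mm² (U = 1.0, A_e = A_n). φR_n = 0.75 × 450 × 1008 = 340.2 kN.
Governing: min(1208.4, 424.4, 369.4, 398.2, 340.2) = 340.2 kN → net-section rupture.

340.2 kN (net-section rupture governs)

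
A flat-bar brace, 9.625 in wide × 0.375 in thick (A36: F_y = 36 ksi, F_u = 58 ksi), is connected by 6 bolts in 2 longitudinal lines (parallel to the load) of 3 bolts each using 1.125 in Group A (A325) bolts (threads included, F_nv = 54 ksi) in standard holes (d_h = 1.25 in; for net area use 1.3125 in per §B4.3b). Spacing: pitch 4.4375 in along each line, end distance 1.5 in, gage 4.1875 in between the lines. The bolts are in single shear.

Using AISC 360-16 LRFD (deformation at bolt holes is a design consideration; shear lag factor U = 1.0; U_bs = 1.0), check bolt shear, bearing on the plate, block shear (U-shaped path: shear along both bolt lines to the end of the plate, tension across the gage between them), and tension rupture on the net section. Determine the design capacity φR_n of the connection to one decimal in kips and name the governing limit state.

114.2 kips (net-section rupture governs)

Bolt shear: A_b = π(1.125)²/4 = 0.99402 in². φR_n = 0.75 × 54 × 0.99402 × 6 × 1 = 241.5 kips.
Bearing (0.375 in plate, F_u = 58 ksi): end bolts L_c = 1.5 − 1.25/2 = 0.875, R_n = min(1.2×0.875×0.375×58, 2.4×1.125×0.375×58) = 22.838 kips/bolt; interior L_c = 4.4375 − 1.25 = 3.1875, R_n = 58.725 kips/bolt. φR_n = 0.75 × (2×22.838 + 4×58.725) = 210.4 kips.
Block shear: shear path 2×[1.5+2×4.4375] = 2×10.375 in, A_gv = 7.7813, A_nv = 2×(10.375 − 2.5×1.3125)×0.375 = 5.3203 in²; tension across gage: (4.1875 − 1×1.3125)×0.375 = 1.0781 in². R_n = min(0.6×58×5.3203, 0.6×36×7.7813) + 1.0×58×1.0781 = min(185.15, 168.08) + 62.53 = 230.61 kips. φR_n = 0.75 × 230.61 = 173.0 kips.
Tension rupture (net): A_n = (9.625 − 2×1.3125)×0.375 = 2.625 in² (U = 1.0, A_e = A_n). φR_n = 0.75 × 58 × 2.625 = 114.2 kips.
Governing: min(241.5, 210.4, 173.0, 114.2) = 114.2 kips → net-section rupture.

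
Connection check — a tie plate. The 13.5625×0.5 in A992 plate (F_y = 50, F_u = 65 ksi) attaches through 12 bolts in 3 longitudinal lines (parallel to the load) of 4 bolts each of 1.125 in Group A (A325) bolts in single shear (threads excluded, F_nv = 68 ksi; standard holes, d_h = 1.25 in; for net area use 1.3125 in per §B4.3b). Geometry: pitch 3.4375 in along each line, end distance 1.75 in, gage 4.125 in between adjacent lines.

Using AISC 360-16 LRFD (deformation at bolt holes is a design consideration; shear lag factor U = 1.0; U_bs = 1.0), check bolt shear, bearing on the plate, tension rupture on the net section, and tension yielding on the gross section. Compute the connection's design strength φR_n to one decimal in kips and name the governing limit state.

234.6 kips (net-section rupture governs)

Bolt shear: A_b = π(1.125)²/4 = 0.99402 in². φR_n = 0.75 × 68 × 0.99402 × 12 × 1 = 608.3 kips.
Bearing (0.5 in plate, F_u = 65 ksi): end bolts L_c = 1.75 − 1.25/2 = 1.125, R_n = min(1.2×1.125×0.5×65, 2.4×1.125×0.5×65) = 43.875 kips/bolt; interior L_c = 3.4375 − 1.25 = 2.1875, R_n = 85.313 kips/bolt. φR_n = 0.75 × (3×43.875 + 9×85.313) = 674.6 kips.
Tension rupture (net): A_n = (13.5625 − 3×1.3125)×0.5 = 4.8125 in² (U = 1.0, A_e = A_n). φR_n = 0.75 × 65 × 4.8125 = 234.6 kips.
Tension yield (gross): A_g = 13.5625×0.5 = 6.7813 in². φR_n = 0.90 × 50 × 6.7813 = 305.2 kips.
Governing: min(608.3, 674.6, 234.6, 305.2) = 234.6 kips → net-section rupture.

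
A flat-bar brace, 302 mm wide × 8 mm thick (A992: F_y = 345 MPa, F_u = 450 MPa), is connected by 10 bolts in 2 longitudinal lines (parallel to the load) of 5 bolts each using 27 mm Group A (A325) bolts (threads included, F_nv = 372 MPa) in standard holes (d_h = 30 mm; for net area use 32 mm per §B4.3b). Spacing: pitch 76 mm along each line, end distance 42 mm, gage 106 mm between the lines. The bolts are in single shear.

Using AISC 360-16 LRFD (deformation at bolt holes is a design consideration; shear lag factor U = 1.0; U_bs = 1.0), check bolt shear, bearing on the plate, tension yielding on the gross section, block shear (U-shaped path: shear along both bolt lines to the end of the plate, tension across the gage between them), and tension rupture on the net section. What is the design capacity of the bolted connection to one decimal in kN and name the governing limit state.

Bolt shear: A_b = π(27)²/4 = 572.56 mm². φR_n = 0.75 × 372 × 572.56 × 10 × 1 = 1597.4 kN.
Bearing (8 mm plate, F_u = 450 MPa): end bolts L_c = 42 − 30/2 = 27, R_n = min(1.2×27×8×450, 2.4×27×8×450) = 116.64 kN/bolt; interior L_c = 76 − 30 = 46, R_n = 198.72 kN/bolt. φR_n = 0.75 × (2×116.64 + 8×198.72) = 1367.3 kN.
Tension yield (gross): A_g = 302×8 = 2416 mm². φR_n = 0.90 × 345 × 2416 = 750.2 kN.
Block shear: shear path 2×[42+4×76] = 2×346 mm, A_gv = 5536, A_nv = 2×(346 − 4.5×32)×8 = 3232 mm²; tension across gage: (106 − 1×32)×8 = 592 mm². R_n = min(0.6×450×3232, 0.6×345×5536) + 1.0×450×592 = min(872.64, 1146) + 266.4 = 1139 kN. φR_n = 0.75 × 1139 = 854.3 kN.
Tension rupture (net): A_n = (302 − 2×32)×8 = 1904 mm² (U = 1.0, A_e = A_n). φR_n = 0.75 × 450 × 1904 = 642.6 kN.
Governing: min(1597.4, 1367.3, 750.2, 854.3, 642.6) = 642.6 kN → net-section rupture.

642.6 kN (net-section rupture governs)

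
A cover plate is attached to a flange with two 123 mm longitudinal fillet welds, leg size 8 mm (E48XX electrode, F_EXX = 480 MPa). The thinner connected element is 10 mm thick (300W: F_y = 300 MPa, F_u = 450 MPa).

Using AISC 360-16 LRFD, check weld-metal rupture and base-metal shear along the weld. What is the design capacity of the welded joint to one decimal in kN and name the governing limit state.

300.5 kN (weld metal governs)

Weld metal: throat = 0.707×8 = 5.656 mm, L = 2×123 = 246 mm. φR_n = 0.75 × 0.6 × 480 × 5.656 × 246 = 300.5 kN.
Base metal shear (10 mm plate): yield φR_n = 1.0×0.6×300×10×246 = 442.8 kN; rupture φR_n = 0.75×0.6×450×10×246 = 498.2 kN; take 442.8 kN (yield).
Governing: min(300.5, 442.8) = 300.5 kN → weld metal.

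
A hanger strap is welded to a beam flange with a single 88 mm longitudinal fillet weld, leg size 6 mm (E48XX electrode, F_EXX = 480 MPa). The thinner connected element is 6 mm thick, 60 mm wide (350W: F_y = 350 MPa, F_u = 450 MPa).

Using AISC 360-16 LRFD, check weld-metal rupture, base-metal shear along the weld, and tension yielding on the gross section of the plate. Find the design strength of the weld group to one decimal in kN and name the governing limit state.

Weld metal: throat = 0.707×6 = 4.242 mm, L = 88 mm. φR_n = 0.75 × 0.6 × 480 × 4.242 × 88 = 80.6 kN.
Base metal shear (6 mm plate): yield φR_n = 1.0×0.6×350×6×88 = 110.9 kN; rupture φR_n = 0.75×0.6×450×6×88 = 106.9 kN; take 106.9 kN (rupture).
Tension yield (gross): A_g = 60×6 = 360 mm². φR_n = 0.90 × 350 × 360 = 113.4 kN.
Governing: min(80.6, 106.9, 113.4) = 80.6 kN → weld metal.

80.6 kN (weld metal governs)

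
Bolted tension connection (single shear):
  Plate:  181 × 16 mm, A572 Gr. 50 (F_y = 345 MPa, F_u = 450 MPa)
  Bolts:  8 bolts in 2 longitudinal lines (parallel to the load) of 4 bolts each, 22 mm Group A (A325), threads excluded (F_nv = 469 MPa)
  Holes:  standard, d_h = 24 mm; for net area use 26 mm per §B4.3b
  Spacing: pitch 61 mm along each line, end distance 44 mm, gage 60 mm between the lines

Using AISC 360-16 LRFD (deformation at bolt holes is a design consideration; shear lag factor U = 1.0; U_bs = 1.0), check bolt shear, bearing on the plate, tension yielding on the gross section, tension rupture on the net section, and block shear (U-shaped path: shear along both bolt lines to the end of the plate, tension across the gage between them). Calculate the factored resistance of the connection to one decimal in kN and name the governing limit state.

696.6 kN (net-section rupture governs)

Bolt shear: A_b = π(22)²/4 = 380.13 mm². φR_n = 0.75 × 469 × 380.13 × 8 × 1 = 1069.7 kN.
Bearing (16 mm plate, F_u = 450 MPa): end bolts L_c = 44 − 24/2 = 32, R_n = min(1.2×32×16×450, 2.4×22×16×450) = 276.48 kN/bolt; interior L_c = 61 − 24 = 37, R_n = 319.68 kN/bolt. φR_n = 0.75 × (2×276.48 + 6×319.68) = 1853.3 kN.
Tension yield (gross): A_g = 181×16 = 2896 mm². φR_n = 0.90 × 345 × 2896 = 899.2 kN.
Tension rupture (net): A_n = (181 − 2×26)×16 = 2064 mm² (U = 1.0, A_e = A_n). φR_n = 0.75 × 450 × 2064 = 696.6 kN.
Block shear: shear path 2×[44+3×61] = 2×227 mm, A_gv = 7264, A_nv = 2×(227 − 3.5×26)×16 = 4352 mm²; tension across gage: (60 − 1×26)×16 = 544 mm². R_n = min(0.6×450×4352, 0.6×345×7264) + 1.0×450×544 = min(1175, 1503.6) + 244.8 = 1419.8 kN. φR_n = 0.75 × 1419.8 = 1064.9 kN.
Governing: min(1069.7, 1853.3, 899.2, 696.6, 1064.9) = 696.6 kN → net-section rupture.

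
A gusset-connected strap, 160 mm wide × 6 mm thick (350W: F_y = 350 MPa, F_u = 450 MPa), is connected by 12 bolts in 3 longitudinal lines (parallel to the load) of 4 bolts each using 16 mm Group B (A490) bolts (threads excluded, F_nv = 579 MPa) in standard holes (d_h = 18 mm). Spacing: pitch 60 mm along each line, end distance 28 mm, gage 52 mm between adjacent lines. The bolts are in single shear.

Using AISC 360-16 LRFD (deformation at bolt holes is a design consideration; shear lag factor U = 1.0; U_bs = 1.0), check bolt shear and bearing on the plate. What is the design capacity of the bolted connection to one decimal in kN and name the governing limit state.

Bolt shear: A_b = π(16)²/4 = 201.06 mm². φR_n = 0.75 × 579 × 201.06 × 12 × 1 = 1047.7 kN.
Bearing (6 mm plate, F_u = 450 MPa): end bolts L_c = 28 − 18/2 = 19, R_n = min(1.2×19×6×450, 2.4×16×6×450) = 61.56 kN/bolt; interior L_c = 60 − 18 = 42, R_n = 103.68 kN/bolt. φR_n = 0.75 × (3×61.56 + 9×103.68) = 838.4 kN.
Governing: min(1047.7, 838.4) = 838.4 kN → bearing.

838.4 kN (bearing governs)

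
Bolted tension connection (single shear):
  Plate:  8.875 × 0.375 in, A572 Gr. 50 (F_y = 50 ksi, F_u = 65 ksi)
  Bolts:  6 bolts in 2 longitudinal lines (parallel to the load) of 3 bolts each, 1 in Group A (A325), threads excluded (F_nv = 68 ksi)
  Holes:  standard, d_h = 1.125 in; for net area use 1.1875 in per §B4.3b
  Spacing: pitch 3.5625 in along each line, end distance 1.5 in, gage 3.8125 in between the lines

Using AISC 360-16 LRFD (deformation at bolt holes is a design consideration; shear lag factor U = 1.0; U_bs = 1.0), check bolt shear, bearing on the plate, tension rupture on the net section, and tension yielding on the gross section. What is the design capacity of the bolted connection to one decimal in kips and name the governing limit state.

Bolt shear: A_b = π(1)²/4 = 0.7854 in². φR_n = 0.75 × 68 × 0.7854 × 6 × 1 = 240.3 kips.
Bearing (0.375 in plate, F_u = 65 ksi): end bolts L_c = 1.5 − 1.125/2 = 0.9375, R_n = min(1.2×0.9375×0.375×65, 2.4×1×0.375×65) = 27.422 kips/bolt; interior L_c = 3.5625 − 1.125 = 2.4375, R_n = 58.5 kips/bolt. φR_n = 0.75 × (2×27.422 + 4×58.5) = 216.6 kips.
Tension rupture (net): A_n = (8.875 − 2×1.1875)×0.375 = 2.4375 in² (U = 1.0, A_e = A_n). φR_n = 0.75 × 65 × 2.4375 = 118.8 kips.
Tension yield (gross): A_g = 8.875×0.375 = 3.3281 in². φR_n = 0.90 × 50 × 3.3281 = 149.8 kips.
Governing: min(240.3, 216.6, 118.8, 149.8) = 118.8 kips → net-section rupture.

118.8 kips (net-section rupture governs)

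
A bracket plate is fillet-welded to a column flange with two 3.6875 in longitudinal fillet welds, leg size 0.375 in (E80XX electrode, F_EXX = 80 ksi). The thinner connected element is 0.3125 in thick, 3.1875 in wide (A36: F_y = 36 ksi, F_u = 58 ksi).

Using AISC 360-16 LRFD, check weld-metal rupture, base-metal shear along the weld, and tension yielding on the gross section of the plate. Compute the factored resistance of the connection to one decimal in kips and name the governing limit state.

Weld metal: throat = 0.707×0.375 = 0.26513 in, L = 2×3.6875 = 7.375 in. φR_n = 0.75 × 0.6 × 80 × 0.26513 × 7.375 = 70.4 kips.
Base metal shear (0.3125 in plate): yield φR_n = 1.0×0.6×36×0.3125×7.375 = 49.8 kips; rupture φR_n = 0.75×0.6×58×0.3125×7.375 = 60.2 kips; take 49.8 kips (yield).
Tension yield (gross): A_g = 3.1875×0.3125 = 0.99609 in². φR_n = 0.90 × 36 × 0.99609 = 32.3 kips.
Governing: min(70.4, 49.8, 32.3) = 32.3 kips → gross-section yield.

32.3 kips (gross-section yield governs)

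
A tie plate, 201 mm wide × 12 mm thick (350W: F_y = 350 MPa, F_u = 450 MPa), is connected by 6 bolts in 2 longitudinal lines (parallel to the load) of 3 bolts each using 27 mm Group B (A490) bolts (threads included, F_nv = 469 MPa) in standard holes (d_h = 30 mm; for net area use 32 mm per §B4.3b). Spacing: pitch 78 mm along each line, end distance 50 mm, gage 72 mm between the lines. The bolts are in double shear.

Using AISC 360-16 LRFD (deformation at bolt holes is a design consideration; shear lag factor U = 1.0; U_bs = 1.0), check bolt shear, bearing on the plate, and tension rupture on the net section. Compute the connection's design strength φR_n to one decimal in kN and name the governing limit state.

554.9 kN (net-section rupture governs)

Bolt shear: A_b = π(27)²/4 = 572.56 mm². φR_n = 0.75 × 469 × 572.56 × 6 × 2 = 2416.8 kN.
Bearing (12 mm plate, F_u = 450 MPa): end bolts L_c = 50 − 30/2 = 35, R_n = min(1.2×35×12×450, 2.4×27×12×450) = 226.8 kN/bolt; interior L_c = 78 − 30 = 48, R_n = 311.04 kN/bolt. φR_n = 0.75 × (2×226.8 + 4×311.04) = 1273.3 kN.
Tension rupture (net): A_n = (201 − 2×32)×12 = 1644 mm² (U = 1.0, A_e = A_n). φR_n = 0.75 × 450 × 1644 = 554.9 kN.
Governing: min(2416.8, 1273.3, 554.9) = 554.9 kN → net-section rupture.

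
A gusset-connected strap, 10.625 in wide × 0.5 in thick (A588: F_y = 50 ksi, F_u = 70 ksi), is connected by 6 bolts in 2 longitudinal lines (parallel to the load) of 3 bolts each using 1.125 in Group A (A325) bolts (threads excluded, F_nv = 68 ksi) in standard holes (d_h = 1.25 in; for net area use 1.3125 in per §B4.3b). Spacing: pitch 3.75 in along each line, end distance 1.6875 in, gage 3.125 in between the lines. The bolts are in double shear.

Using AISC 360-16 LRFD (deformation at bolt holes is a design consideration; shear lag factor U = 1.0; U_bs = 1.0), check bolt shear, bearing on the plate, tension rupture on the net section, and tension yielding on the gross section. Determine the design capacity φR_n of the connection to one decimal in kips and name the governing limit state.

210.0 kips (net-section rupture governs)

Bolt shear: A_b = π(1.125)²/4 = 0.99402 in². φR_n = 0.75 × 68 × 0.99402 × 6 × 2 = 608.3 kips.
Bearing (0.5 in plate, F_u = 70 ksi): end bolts L_c = 1.6875 − 1.25/2 = 1.0625, R_n = min(1.2×1.0625×0.5×70, 2.4×1.125×0.5×70) = 44.625 kips/bolt; interior L_c = 3.75 − 1.25 = 2.5, R_n = 94.5 kips/bolt. φR_n = 0.75 × (2×44.625 + 4×94.5) = 350.4 kips.
Tension rupture (net): A_n = (10.625 − 2×1.3125)×0.5 = 4 in² (U = 1.0, A_e = A_n). φR_n = 0.75 × 70 × 4 = 210.0 kips.
Tension yield (gross): A_g = 10.625×0.5 = 5.3125 in². φR_n = 0.90 × 50 × 5.3125 = 239.1 kips.
Governing: min(608.3, 350.4, 210.0, 239.1) = 210.0 kips → net-section rupture.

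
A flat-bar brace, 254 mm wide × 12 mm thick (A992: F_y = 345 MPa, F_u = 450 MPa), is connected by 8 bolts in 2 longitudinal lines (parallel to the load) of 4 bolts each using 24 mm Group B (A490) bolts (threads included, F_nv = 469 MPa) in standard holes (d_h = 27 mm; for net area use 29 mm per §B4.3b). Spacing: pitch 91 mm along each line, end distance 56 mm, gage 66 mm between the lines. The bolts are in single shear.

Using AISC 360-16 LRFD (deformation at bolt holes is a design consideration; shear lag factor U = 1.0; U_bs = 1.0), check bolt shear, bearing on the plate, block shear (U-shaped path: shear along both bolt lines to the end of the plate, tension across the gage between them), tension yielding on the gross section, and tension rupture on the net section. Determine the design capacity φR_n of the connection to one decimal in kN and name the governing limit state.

793.8 kN (net-section rupture governs)

Bolt shear: A_b = π(24)²/4 = 452.39 mm². φR_n = 0.75 × 469 × 452.39 × 8 × 1 = 1273.0 kN.
Bearing (12 mm plate, F_u = 450 MPa): end bolts L_c = 56 − 27/2 = 42.5, R_n = min(1.2×42.5×12×450, 2.4×24×12×450) = 275.4 kN/bolt; interior L_c = 91 − 27 = 64, R_n = 311.04 kN/bolt. φR_n = 0.75 × (2×275.4 + 6×311.04) = 1812.8 kN.
Block shear: shear path 2×[56+3×91] = 2×329 mm, A_gv = 7896, A_nv = 2×(329 − 3.5×29)×12 = 5460 mm²; tension across gage: (66 − 1×29)×12 = 444 mm². R_n = min(0.6×450×5460, 0.6×345×7896) + 1.0×450×444 = min(1474.2, 1634.5) + 199.8 = 1674 kN. φR_n = 0.75 × 1674 = 1255.5 kN.
Tension yield (gross): A_g = 254×12 = 3048 mm². φR_n = 0.90 × 345 × 3048 = 946.4 kN.
Tension rupture (net): A_n = (254 − 2×29)×12 = 2352 mm² (U = 1.0, A_e = A_n). φR_n = 0.75 × 450 × 2352 = 793.8 kN.
Governing: min(1273.0, 1812.8, 1255.5, 946.4, 793.8) = 793.8 kN → net-section rupture.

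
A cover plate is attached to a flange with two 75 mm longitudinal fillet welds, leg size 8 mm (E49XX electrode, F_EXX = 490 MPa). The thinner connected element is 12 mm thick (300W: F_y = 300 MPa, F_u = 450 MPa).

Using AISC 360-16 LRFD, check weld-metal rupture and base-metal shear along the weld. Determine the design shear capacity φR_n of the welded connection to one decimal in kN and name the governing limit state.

Weld metal: throat = 0.707×8 = 5.656 mm, L = 2×75 = 150 mm. φR_n = 0.75 × 0.6 × 490 × 5.656 × 150 = 187.1 kN.
Base metal shear (12 mm plate): yield φR_n = 1.0×0.6×300×12×150 = 324.0 kN; rupture φR_n = 0.75×0.6×450×12×150 = 364.5 kN; take 324.0 kN (yield).
Governing: min(187.1, 324.0) = 187.1 kN → weld metal.

187.1 kN (weld metal governs)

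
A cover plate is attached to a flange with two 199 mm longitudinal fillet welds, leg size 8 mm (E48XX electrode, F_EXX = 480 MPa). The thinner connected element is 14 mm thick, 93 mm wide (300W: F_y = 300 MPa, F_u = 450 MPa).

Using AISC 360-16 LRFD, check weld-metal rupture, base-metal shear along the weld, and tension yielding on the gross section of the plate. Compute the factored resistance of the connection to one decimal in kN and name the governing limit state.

351.5 kN (gross-section yield governs)

Weld metal: throat = 0.707×8 = 5.656 mm, L = 2×199 = 398 mm. φR_n = 0.75 × 0.6 × 480 × 5.656 × 398 = 486.2 kN.
Base metal shear (14 mm plate): yield φR_n = 1.0×0.6×300×14×398 = 1003.0 kN; rupture φR_n = 0.75×0.6×450×14×398 = 1128.3 kN; take 1003.0 kN (yield).
Tension yield (gross): A_g = 93×14 = 1302 mm². φR_n = 0.90 × 300 × 1302 = 351.5 kN.
Governing: min(486.2, 1003.0, 351.5) = 351.5 kN → gross-section yield.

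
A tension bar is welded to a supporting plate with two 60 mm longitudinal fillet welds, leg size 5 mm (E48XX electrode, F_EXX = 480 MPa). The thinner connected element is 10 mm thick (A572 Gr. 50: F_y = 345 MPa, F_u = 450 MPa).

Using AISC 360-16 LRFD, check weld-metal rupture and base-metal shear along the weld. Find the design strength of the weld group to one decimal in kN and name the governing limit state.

91.6 kN (weld metal governs)

Weld metal: throat = 0.707×5 = 3.535 mm, L = 2×60 = 120 mm. φR_n = 0.75 × 0.6 × 480 × 3.535 × 120 = 91.6 kN.
Base metal shear (10 mm plate): yield φR_n = 1.0×0.6×345×10×120 = 248.4 kN; rupture φR_n = 0.75×0.6×450×10×120 = 243.0 kN; take 243.0 kN (rupture).
Governing: min(91.6, 243.0) = 91.6 kN → weld metal.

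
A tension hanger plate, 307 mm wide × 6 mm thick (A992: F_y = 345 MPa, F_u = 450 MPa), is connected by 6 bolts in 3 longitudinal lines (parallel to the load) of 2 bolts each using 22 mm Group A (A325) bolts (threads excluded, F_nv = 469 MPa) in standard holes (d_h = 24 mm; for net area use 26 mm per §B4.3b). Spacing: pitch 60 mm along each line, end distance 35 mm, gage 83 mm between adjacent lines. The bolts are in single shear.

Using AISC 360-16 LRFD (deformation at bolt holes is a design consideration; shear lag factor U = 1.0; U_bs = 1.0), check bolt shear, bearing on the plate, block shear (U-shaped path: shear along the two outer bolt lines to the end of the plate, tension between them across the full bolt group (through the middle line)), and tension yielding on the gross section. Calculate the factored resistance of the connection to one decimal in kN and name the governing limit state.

Bolt shear: A_b = π(22)²/4 = 380.13 mm². φR_n = 0.75 × 469 × 380.13 × 6 × 1 = 802.3 kN.
Bearing (6 mm plate, F_u = 450 MPa): end bolts L_c = 35 − 24/2 = 23, R_n = min(1.2×23×6×450, 2.4×22×6×450) = 74.52 kN/bolt; interior L_c = 60 − 24 = 36, R_n = 116.64 kN/bolt. φR_n = 0.75 × (3×74.52 + 3×116.64) = 430.1 kN.
Block shear: shear path 2×[35+1×60] = 2×95 mm, A_gv = 1140, A_nv = 2×(95 − 1.5×26)×6 = 672 mm²; tension across gage: (166 − 2×26)×6 = 684 mm². R_n = min(0.6×450×672, 0.6×345×1140) + 1.0×450×684 = min(181.44, 235.98) + 307.8 = 489.24 kN. φR_n = 0.75 × 489.24 = 366.9 kN.
Tension yield (gross): A_g = 307×6 = 1842 mm². φR_n = 0.90 × 345 × 1842 = 571.9 kN.
Governing: min(802.3, 430.1, 366.9, 571.9) = 366.9 kN → block shear.

366.9 kN (block shear governs)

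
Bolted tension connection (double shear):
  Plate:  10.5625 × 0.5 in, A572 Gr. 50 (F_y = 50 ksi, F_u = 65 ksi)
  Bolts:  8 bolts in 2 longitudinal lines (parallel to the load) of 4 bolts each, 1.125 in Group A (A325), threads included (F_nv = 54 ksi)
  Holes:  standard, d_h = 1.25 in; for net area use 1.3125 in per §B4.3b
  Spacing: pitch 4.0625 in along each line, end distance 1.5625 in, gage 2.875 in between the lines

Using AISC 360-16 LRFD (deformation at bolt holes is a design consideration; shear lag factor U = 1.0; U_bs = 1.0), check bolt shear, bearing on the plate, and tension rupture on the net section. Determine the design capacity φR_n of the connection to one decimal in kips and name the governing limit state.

193.5 kips (net-section rupture governs)

Bolt shear: A_b = π(1.125)²/4 = 0.99402 in². φR_n = 0.75 × 54 × 0.99402 × 8 × 2 = 644.1 kips.
Bearing (0.5 in plate, F_u = 65 ksi): end bolts L_c = 1.5625 − 1.25/2 = 0.9375, R_n = min(1.2×0.9375×0.5×65, 2.4×1.125×0.5×65) = 36.563 kips/bolt; interior L_c = 4.0625 − 1.25 = 2.8125, R_n = 87.75 kips/bolt. φR_n = 0.75 × (2×36.563 + 6×87.75) = 449.7 kips.
Tension rupture (net): A_n = (10.5625 − 2×1.3125)×0.5 = 3.9688 in² (U = 1.0, A_e = A_n). φR_n = 0.75 × 65 × 3.9688 = 193.5 kips.
Governing: min(644.1, 449.7, 193.5) = 193.5 kips → net-section rupture.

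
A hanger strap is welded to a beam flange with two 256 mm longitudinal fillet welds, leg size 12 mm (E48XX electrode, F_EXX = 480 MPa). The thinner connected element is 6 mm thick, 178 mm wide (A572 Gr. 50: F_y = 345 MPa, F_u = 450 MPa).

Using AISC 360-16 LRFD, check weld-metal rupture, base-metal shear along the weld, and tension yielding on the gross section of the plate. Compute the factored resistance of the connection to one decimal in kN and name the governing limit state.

331.6 kN (gross-section yield governs)

Weld metal: throat = 0.707×12 = 8.484 mm, L = 2×256 = 512 mm. φR_n = 0.75 × 0.6 × 480 × 8.484 × 512 = 938.3 kN.
Base metal shear (6 mm plate): yield φR_n = 1.0×0.6×345×6×512 = 635.9 kN; rupture φR_n = 0.75×0.6×450×6×512 = 622.1 kN; take 622.1 kN (rupture).
Tension yield (gross): A_g = 178×6 = 1068 mm². φR_n = 0.90 × 345 × 1068 = 331.6 kN.
Governing: min(938.3, 622.1, 331.6) = 331.6 kN → gross-section yield.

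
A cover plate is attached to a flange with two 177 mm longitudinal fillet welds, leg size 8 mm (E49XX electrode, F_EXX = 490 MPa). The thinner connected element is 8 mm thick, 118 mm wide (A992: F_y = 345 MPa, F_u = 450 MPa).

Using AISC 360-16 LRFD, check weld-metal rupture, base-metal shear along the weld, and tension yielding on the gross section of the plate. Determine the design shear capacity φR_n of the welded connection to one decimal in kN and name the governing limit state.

Weld metal: throat = 0.707×8 = 5.656 mm, L = 2×177 = 354 mm. φR_n = 0.75 × 0.6 × 490 × 5.656 × 354 = 441.5 kN.
Base metal shear (8 mm plate): yield φR_n = 1.0×0.6×345×8×354 = 586.2 kN; rupture φR_n = 0.75×0.6×450×8×354 = 573.5 kN; take 573.5 kN (rupture).
Tension yield (gross): A_g = 118×8 = 944 mm². φR_n = 0.90 × 345 × 944 = 293.1 kN.
Governing: min(441.5, 573.5, 293.1) = 293.1 kN → gross-section yield.

293.1 kN (gross-section yield governs)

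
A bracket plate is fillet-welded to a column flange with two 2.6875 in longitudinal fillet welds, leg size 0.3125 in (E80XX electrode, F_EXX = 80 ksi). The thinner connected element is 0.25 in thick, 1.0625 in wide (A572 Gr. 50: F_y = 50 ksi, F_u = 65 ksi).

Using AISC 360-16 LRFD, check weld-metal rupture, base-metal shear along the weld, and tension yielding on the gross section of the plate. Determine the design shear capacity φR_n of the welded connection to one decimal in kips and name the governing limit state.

Weld metal: throat = 0.707×0.3125 = 0.22094 in, L = 2×2.6875 = 5.375 in. φR_n = 0.75 × 0.6 × 80 × 0.22094 × 5.375 = 42.8 kips.
Base metal shear (0.25 in plate): yield φR_n = 1.0×0.6×50×0.25×5.375 = 40.3 kips; rupture φR_n = 0.75×0.6×65×0.25×5.375 = 39.3 kips; take 39.3 kips (rupture).
Tension yield (gross): A_g = 1.0625×0.25 = 0.26563 in². φR_n = 0.90 × 50 × 0.26563 = 12.0 kips.
Governing: min(42.8, 39.3, 12.0) = 12.0 kips → gross-section yield.

12.0 kips (gross-section yield governs)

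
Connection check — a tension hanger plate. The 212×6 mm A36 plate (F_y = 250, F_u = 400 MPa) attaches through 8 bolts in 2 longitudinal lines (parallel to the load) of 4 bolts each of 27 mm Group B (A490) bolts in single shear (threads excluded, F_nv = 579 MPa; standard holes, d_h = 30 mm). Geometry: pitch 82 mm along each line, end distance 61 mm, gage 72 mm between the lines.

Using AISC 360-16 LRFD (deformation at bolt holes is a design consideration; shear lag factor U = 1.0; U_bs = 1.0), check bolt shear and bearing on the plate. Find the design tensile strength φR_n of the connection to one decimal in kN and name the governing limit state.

872.6 kN (bearing governs)

Bolt shear: A_b = π(27)²/4 = 572.56 mm². φR_n = 0.75 × 579 × 572.56 × 8 × 1 = 1989.1 kN.
Bearing (6 mm plate, F_u = 400 MPa): end bolts L_c = 61 − 30/2 = 46, R_n = min(1.2×46×6×400, 2.4×27×6×400) = 132.48 kN/bolt; interior L_c = 82 − 30 = 52, R_n = 149.76 kN/bolt. φR_n = 0.75 × (2×132.48 + 6×149.76) = 872.6 kN.
Governing: min(1989.1, 872.6) = 872.6 kN → bearing.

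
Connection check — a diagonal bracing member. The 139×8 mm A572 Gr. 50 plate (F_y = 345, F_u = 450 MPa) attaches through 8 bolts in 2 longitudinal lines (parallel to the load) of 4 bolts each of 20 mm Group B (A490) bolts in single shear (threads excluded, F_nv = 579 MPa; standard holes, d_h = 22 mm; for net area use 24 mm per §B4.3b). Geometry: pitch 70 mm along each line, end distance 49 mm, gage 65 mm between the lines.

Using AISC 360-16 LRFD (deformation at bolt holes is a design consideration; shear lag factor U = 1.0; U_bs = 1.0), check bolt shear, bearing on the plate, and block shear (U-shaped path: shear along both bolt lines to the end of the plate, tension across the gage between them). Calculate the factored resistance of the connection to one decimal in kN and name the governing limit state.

677.7 kN (block shear governs)

Bolt shear: A_b = π(20)²/4 = 314.16 mm². φR_n = 0.75 × 579 × 314.16 × 8 × 1 = 1091.4 kN.
Bearing (8 mm plate, F_u = 450 MPa): end bolts L_c = 49 − 22/2 = 38, R_n = min(1.2×38×8×450, 2.4×20×8×450) = 164.16 kN/bolt; interior L_c = 70 − 22 = 48, R_n = 172.8 kN/bolt. φR_n = 0.75 × (2×164.16 + 6×172.8) = 1023.8 kN.
Block shear: shear path 2×[49+3×70] = 2×259 mm, A_gv = 4144, A_nv = 2×(259 − 3.5×24)×8 = 2800 mm²; tension across gage: (65 − 1×24)×8 = 328 mm². R_n = min(0.6×450×2800, 0.6×345×4144) + 1.0×450×328 = min(756, 857.81) + 147.6 = 903.6 kN. φR_n = 0.75 × 903.6 = 677.7 kN.
Governing: min(1091.4, 1023.8, 677.7) = 677.7 kN → block shear.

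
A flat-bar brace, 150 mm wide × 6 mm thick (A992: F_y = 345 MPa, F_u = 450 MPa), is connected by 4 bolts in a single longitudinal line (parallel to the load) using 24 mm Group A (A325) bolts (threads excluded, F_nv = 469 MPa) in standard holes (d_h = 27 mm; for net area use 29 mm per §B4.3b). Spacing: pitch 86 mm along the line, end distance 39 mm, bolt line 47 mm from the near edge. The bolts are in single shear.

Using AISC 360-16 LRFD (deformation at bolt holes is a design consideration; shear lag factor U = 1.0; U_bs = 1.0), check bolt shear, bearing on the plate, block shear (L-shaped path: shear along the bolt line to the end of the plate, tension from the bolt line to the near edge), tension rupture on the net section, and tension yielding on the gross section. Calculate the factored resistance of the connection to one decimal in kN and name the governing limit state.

245.0 kN (net-section rupture governs)

Bolt shear: A_b = π(24)²/4 = 452.39 mm². φR_n = 0.75 × 469 × 452.39 × 4 × 1 = 636.5 kN.
Bearing (6 mm plate, F_u = 450 MPa): end bolts L_c = 39 − 27/2 = 25.5, R_n = min(1.2×25.5×6×450, 2.4×24×6×450) = 82.62 kN/bolt; interior L_c = 86 − 27 = 59, R_n = 155.52 kN/bolt. φR_n = 0.75 × (1×82.62 + 3×155.52) = 411.9 kN.
Block shear: shear path 1×[39+3×86] = 1×297 mm, A_gv = 1782, A_nv = 1×(297 − 3.5×29)×6 = 1173 mm²; tension to near edge: (47 − 0.5×29)×6 = 195 mm². R_n = min(0.6×450×1173, 0.6×345×1782) + 1.0×450×195 = min(316.71, 368.87) + 87.75 = 404.46 kN. φR_n = 0.75 × 404.46 = 303.3 kN.
Tension rupture (net): A_n = (150 − 1×29)×6 = 726 mm² (U = 1.0, A_e = A_n). φR_n = 0.75 × 450 × 726 = 245.0 kN.
Tension yield (gross): A_g = 150×6 = 900 mm². φR_n = 0.90 × 345 × 900 = 279.5 kN.
Governing: min(636.5, 411.9, 303.3, 245.0, 279.5) = 245.0 kN → net-section rupture.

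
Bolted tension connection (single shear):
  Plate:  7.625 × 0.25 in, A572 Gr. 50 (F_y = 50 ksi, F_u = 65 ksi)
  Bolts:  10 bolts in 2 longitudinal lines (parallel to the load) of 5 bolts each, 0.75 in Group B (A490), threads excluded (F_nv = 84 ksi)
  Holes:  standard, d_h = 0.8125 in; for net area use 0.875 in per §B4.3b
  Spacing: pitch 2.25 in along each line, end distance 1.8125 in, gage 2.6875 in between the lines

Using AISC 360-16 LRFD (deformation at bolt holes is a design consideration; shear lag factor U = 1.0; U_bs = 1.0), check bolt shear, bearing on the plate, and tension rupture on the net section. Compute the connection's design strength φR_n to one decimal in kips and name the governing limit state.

71.6 kips (net-section rupture governs)

Bolt shear: A_b = π(0.75)²/4 = 0.44179 in². φR_n = 0.75 × 84 × 0.44179 × 10 × 1 = 278.3 kips.
Bearing (0.25 in plate, F_u = 65 ksi): end bolts L_c = 1.8125 − 0.8125/2 = 1.40625, R_n = min(1.2×1.40625×0.25×65, 2.4×0.75×0.25×65) = 27.422 kips/bolt; interior L_c = 2.25 − 0.8125 = 1.4375, R_n = 28.031 kips/bolt. φR_n = 0.75 × (2×27.422 + 8×28.031) = 209.3 kips.
Tension rupture (net): A_n = (7.625 − 2×0.875)×0.25 = 1.4688 in² (U = 1.0, A_e = A_n). φR_n = 0.75 × 65 × 1.4688 = 71.6 kips.
Governing: min(278.3, 209.3, 71.6) = 71.6 kips → net-section rupture.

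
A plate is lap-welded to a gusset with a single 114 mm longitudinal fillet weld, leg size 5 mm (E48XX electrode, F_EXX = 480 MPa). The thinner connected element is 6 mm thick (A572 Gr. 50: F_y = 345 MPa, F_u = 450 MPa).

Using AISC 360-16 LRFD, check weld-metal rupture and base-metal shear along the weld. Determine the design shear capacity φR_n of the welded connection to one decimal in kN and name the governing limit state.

87.0 kN (weld metal governs)

Weld metal: throat = 0.707×5 = 3.535 mm, L = 114 mm. φR_n = 0.75 × 0.6 × 480 × 3.535 × 114 = 87.0 kN.
Base metal shear (6 mm plate): yield φR_n = 1.0×0.6×345×6×114 = 141.6 kN; rupture φR_n = 0.75×0.6×450×6×114 = 138.5 kN; take 138.5 kN (rupture).
Governing: min(87.0, 138.5) = 87.0 kN → weld metal.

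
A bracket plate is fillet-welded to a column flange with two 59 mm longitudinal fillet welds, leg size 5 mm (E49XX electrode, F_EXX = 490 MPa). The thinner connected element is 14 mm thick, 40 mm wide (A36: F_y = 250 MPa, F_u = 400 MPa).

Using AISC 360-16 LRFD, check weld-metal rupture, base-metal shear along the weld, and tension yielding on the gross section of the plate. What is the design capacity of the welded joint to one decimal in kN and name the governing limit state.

92.0 kN (weld metal governs)

Weld metal: throat = 0.707×5 = 3.535 mm, L = 2×59 = 118 mm. φR_n = 0.75 × 0.6 × 490 × 3.535 × 118 = 92.0 kN.
Base metal shear (14 mm plate): yield φR_n = 1.0×0.6×250×14×118 = 247.8 kN; rupture φR_n = 0.75×0.6×400×14×118 = 297.4 kN; take 247.8 kN (yield).
Tension yield (gross): A_g = 40×14 = 560 mm². φR_n = 0.90 × 250 × 560 = 126.0 kN.
Governing: min(92.0, 247.8, 126.0) = 92.0 kN → weld metal.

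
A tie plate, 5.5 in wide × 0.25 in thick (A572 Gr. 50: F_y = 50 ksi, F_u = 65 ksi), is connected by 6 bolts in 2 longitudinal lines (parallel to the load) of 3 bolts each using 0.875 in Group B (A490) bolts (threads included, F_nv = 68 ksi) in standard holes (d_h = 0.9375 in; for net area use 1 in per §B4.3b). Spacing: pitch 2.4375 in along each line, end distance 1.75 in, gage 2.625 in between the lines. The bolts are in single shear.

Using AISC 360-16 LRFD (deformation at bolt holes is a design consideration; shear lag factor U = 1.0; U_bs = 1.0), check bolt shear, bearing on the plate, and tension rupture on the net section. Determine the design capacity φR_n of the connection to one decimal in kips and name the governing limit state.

42.7 kips (net-section rupture governs)

Bolt shear: A_b = π(0.875)²/4 = 0.60132 in². φR_n = 0.75 × 68 × 0.60132 × 6 × 1 = 184.0 kips.
Bearing (0.25 in plate, F_u = 65 ksi): end bolts L_c = 1.75 − 0.9375/2 = 1.28125, R_n = min(1.2×1.28125×0.25×65, 2.4×0.875×0.25×65) = 24.984 kips/bolt; interior L_c = 2.4375 − 0.9375 = 1.5, R_n = 29.25 kips/bolt. φR_n = 0.75 × (2×24.984 + 4×29.25) = 125.2 kips.
Tension rupture (net): A_n = (5.5 − 2×1)×0.25 = 0.875 in² (U = 1.0, A_e = A_n). φR_n = 0.75 × 65 × 0.875 = 42.7 kips.
Governing: min(184.0, 125.2, 42.7) = 42.7 kips → net-section rupture.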